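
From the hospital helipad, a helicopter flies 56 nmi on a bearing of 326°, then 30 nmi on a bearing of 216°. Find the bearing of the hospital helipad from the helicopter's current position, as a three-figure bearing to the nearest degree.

Leg 1 (326°, 56 nmi): east 56 sin 326° = -31.31, north 56 cos 326° = 46.43
Leg 2 (216°, 30 nmi): east 30 sin 216° = -17.63, north 30 cos 216° = -24.27
Net displacement: -48.95 east, 22.16 north. Direction back to start is (48.95, -22.16): bearing = atan2(48.95, -22.16) mod 360° = 114.35° ≈ 114°.

114°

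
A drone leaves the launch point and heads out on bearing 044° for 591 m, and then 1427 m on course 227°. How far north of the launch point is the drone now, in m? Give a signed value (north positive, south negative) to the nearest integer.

Leg 1 (044°, 591 m): east 591 sin 44° = 410.54, north 591 cos 44° = 425.13
Leg 2 (227°, 1427 m): east 1427 sin 227° = -1043.64, north 1427 cos 227° = -973.21
Net north component: -548.08 m.

-548 m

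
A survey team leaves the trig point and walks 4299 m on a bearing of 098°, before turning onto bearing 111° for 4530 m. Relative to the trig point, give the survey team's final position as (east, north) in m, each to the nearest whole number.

(8486, -2222)

Leg 1 (098°, 4299 m): east 4299 sin 98° = 4257.16, north 4299 cos 98° = -598.31
Leg 2 (111°, 4530 m): east 4530 sin 111° = 4229.12, north 4530 cos 111° = -1623.41
Summing: 8486.28 m east, -2221.71 m north → (8486, -2222).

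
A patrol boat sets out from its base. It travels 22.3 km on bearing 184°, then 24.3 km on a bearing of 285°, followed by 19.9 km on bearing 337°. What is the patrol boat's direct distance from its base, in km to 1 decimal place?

32.9 km

Leg 1 (184°, 22.3 km): east 22.3 sin 184° = -1.56, north 22.3 cos 184° = -22.25
Leg 2 (285°, 24.3 km): east 24.3 sin 285° = -23.47, north 24.3 cos 285° = 6.29
Leg 3 (337°, 19.9 km): east 19.9 sin 337° = -7.78, north 19.9 cos 337° = 18.32
Net: -32.80 east, 2.36 north. Distance = √((-32.80)² + (2.36)²) = 32.888 km.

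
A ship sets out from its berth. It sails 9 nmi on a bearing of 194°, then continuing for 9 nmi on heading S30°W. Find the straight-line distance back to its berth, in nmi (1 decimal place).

17.8 nmi

Leg 1 (194°, 9 nmi): east 9 sin 194° = -2.18, north 9 cos 194° = -8.73
Leg 2 (S30°W, 9 nmi): east 9 sin 210° = -4.50, north 9 cos 210° = -7.79
Net: -6.68 east, -16.53 north. Distance = √((-6.68)² + (-16.53)²) = 17.825 nmi.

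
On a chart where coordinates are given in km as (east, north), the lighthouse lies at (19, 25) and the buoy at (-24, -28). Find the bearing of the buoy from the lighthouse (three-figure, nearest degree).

219°

Δeast = -24 − 19 = -43.00; Δnorth = -28 − 25 = -53.00.
Bearing = atan2(Δeast, Δnorth) mod 360° = 219.05° ≈ 219°.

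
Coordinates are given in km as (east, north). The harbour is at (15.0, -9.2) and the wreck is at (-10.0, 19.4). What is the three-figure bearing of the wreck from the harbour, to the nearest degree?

Δeast = -10.0 − 15.0 = -25.00; Δnorth = 19.4 − -9.2 = 28.60.
Bearing = atan2(Δeast, Δnorth) mod 360° = 318.84° ≈ 319°.

319°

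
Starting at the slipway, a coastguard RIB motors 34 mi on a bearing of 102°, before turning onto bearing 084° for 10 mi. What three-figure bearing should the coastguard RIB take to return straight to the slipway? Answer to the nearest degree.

Leg 1 (102°, 34 mi): east 34 sin 102° = 33.26, north 34 cos 102° = -7.07
Leg 2 (084°, 10 mi): east 10 sin 84° = 9.95, north 10 cos 84° = 1.05
Net displacement: 43.20 east, -6.02 north. Direction back to start is (-43.20, 6.02): bearing = atan2(-43.20, 6.02) mod 360° = 277.94° ≈ 278°.

278°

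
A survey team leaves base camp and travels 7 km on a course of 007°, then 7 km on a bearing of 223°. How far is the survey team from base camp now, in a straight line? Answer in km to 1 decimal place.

4.3 km

Leg 1 (007°, 7 km): east 7 sin 7° = 0.85, north 7 cos 7° = 6.95
Leg 2 (223°, 7 km): east 7 sin 223° = -4.77, north 7 cos 223° = -5.12
Net: -3.92 east, 1.83 north. Distance = √((-3.92)² + (1.83)²) = 4.326 km.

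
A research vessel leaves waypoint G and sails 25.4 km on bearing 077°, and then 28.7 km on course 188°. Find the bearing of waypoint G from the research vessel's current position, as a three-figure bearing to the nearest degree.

Leg 1 (077°, 25.4 km): east 25.4 sin 77° = 24.75, north 25.4 cos 77° = 5.71
Leg 2 (188°, 28.7 km): east 28.7 sin 188° = -3.99, north 28.7 cos 188° = -28.42
Net displacement: 20.75 east, -22.71 north. Direction back to start is (-20.75, 22.71): bearing = atan2(-20.75, 22.71) mod 360° = 317.57° ≈ 318°.

318°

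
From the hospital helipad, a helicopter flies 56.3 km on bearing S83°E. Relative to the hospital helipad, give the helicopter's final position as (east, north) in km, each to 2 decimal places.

(55.88, -6.86)

Leg 1 (S83°E, 56.3 km): east 56.3 sin 97° = 55.88, north 56.3 cos 97° = -6.86
Summing: 55.88 km east, -6.86 km north → (55.88, -6.86).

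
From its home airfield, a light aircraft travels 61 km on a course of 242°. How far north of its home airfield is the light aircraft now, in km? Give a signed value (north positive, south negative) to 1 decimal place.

Leg 1 (242°, 61 km): east 61 sin 242° = -53.86, north 61 cos 242° = -28.64
Net north component: -28.64 km.

-28.6 km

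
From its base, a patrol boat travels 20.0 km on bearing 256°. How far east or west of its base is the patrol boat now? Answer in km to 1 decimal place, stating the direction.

Leg 1 (256°, 20.0 km): east 20.0 sin 256° = -19.41, north 20.0 cos 256° = -4.84
Net east component: -19.41 km.

19.4 km west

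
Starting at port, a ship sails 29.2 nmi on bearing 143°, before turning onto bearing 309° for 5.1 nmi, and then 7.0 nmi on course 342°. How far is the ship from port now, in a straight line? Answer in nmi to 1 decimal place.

Leg 1 (143°, 29.2 nmi): east 29.2 sin 143° = 17.57, north 29.2 cos 143° = -23.32
Leg 2 (309°, 5.1 nmi): east 5.1 sin 309° = -3.96, north 5.1 cos 309° = 3.21
Leg 3 (342°, 7.0 nmi): east 7.0 sin 342° = -2.16, north 7.0 cos 342° = 6.66
Net: 11.45 east, -13.45 north. Distance = √((11.45)² + (-13.45)²) = 17.664 nmi.

17.7 nmi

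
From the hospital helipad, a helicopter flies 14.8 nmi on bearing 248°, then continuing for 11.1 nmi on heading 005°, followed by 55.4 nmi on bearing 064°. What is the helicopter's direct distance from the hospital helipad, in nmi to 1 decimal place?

Leg 1 (248°, 14.8 nmi): east 14.8 sin 248° = -13.72, north 14.8 cos 248° = -5.54
Leg 2 (005°, 11.1 nmi): east 11.1 sin 5° = 0.97, north 11.1 cos 5° = 11.06
Leg 3 (064°, 55.4 nmi): east 55.4 sin 64° = 49.79, north 55.4 cos 64° = 24.29
Net: 37.04 east, 29.80 north. Distance = √((37.04)² + (29.80)²) = 47.538 nmi.

47.5 nmi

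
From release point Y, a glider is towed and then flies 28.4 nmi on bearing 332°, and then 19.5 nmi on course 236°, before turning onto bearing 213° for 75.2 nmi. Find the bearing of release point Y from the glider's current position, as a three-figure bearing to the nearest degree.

Leg 1 (332°, 28.4 nmi): east 28.4 sin 332° = -13.33, north 28.4 cos 332° = 25.08
Leg 2 (236°, 19.5 nmi): east 19.5 sin 236° = -16.17, north 19.5 cos 236° = -10.90
Leg 3 (213°, 75.2 nmi): east 75.2 sin 213° = -40.96, north 75.2 cos 213° = -63.07
Net displacement: -70.46 east, -48.90 north. Direction back to start is (70.46, 48.90): bearing = atan2(70.46, 48.90) mod 360° = 55.24° ≈ 055°.

055°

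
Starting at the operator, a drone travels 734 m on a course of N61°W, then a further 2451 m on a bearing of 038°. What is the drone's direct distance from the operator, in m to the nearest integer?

Leg 1 (N61°W, 734 m): east 734 sin 299° = -641.97, north 734 cos 299° = 355.85
Leg 2 (038°, 2451 m): east 2451 sin 38° = 1508.99, north 2451 cos 38° = 1931.41
Net: 867.02 east, 2287.26 north. Distance = √((867.02)² + (2287.26)²) = 2446.078 m.

2446 m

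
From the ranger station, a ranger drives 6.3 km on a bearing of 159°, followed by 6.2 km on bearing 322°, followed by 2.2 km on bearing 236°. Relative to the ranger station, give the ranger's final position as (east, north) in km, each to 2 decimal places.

Leg 1 (159°, 6.3 km): east 6.3 sin 159° = 2.26, north 6.3 cos 159° = -5.88
Leg 2 (322°, 6.2 km): east 6.2 sin 322° = -3.82, north 6.2 cos 322° = 4.89
Leg 3 (236°, 2.2 km): east 2.2 sin 236° = -1.82, north 2.2 cos 236° = -1.23
Summing: -3.38 km east, -2.23 km north → (-3.38, -2.23).

(-3.38, -2.23)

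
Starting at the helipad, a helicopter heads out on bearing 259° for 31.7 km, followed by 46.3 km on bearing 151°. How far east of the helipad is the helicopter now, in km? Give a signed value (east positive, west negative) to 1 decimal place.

Leg 1 (259°, 31.7 km): east 31.7 sin 259° = -31.12, north 31.7 cos 259° = -6.05
Leg 2 (151°, 46.3 km): east 46.3 sin 151° = 22.45, north 46.3 cos 151° = -40.49
Net east component: -8.67 km.

-8.7 km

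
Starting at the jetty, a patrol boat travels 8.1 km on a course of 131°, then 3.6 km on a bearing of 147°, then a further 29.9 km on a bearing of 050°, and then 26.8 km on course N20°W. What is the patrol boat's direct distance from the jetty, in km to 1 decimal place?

42.2 km

Leg 1 (131°, 8.1 km): east 8.1 sin 131° = 6.11, north 8.1 cos 131° = -5.31
Leg 2 (147°, 3.6 km): east 3.6 sin 147° = 1.96, north 3.6 cos 147° = -3.02
Leg 3 (050°, 29.9 km): east 29.9 sin 50° = 22.90, north 29.9 cos 50° = 19.22
Leg 4 (N20°W, 26.8 km): east 26.8 sin 340° = -9.17, north 26.8 cos 340° = 25.18
Net: 21.81 east, 36.07 north. Distance = √((21.81)² + (36.07)²) = 42.152 km.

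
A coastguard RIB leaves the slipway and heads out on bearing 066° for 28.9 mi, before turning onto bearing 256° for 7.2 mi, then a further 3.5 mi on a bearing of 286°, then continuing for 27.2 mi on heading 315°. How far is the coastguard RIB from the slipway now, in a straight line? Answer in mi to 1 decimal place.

Leg 1 (066°, 28.9 mi): east 28.9 sin 66° = 26.40, north 28.9 cos 66° = 11.75
Leg 2 (256°, 7.2 mi): east 7.2 sin 256° = -6.99, north 7.2 cos 256° = -1.74
Leg 3 (286°, 3.5 mi): east 3.5 sin 286° = -3.36, north 3.5 cos 286° = 0.96
Leg 4 (315°, 27.2 mi): east 27.2 sin 315° = -19.23, north 27.2 cos 315° = 19.23
Net: -3.18 east, 30.21 north. Distance = √((-3.18)² + (30.21)²) = 30.378 mi.

30.4 mi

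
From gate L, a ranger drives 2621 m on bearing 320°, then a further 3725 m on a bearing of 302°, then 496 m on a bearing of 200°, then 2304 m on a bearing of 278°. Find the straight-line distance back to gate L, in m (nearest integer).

Leg 1 (320°, 2621 m): east 2621 sin 320° = -1684.75, north 2621 cos 320° = 2007.80
Leg 2 (302°, 3725 m): east 3725 sin 302° = -3158.98, north 3725 cos 302° = 1973.95
Leg 3 (200°, 496 m): east 496 sin 200° = -169.64, north 496 cos 200° = -466.09
Leg 4 (278°, 2304 m): east 2304 sin 278° = -2281.58, north 2304 cos 278° = 320.65
Net: -7294.95 east, 3836.32 north. Distance = √((-7294.95)² + (3836.32)²) = 8242.182 m.

8242 m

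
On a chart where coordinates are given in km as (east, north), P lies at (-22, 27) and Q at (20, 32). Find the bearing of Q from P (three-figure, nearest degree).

083°

Δeast = 20 − -22 = 42.00; Δnorth = 32 − 27 = 5.00.
Bearing = atan2(Δeast, Δnorth) mod 360° = 83.21° ≈ 083°.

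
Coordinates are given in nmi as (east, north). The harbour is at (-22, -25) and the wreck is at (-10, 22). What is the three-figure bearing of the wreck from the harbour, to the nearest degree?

Δeast = -10 − -22 = 12.00; Δnorth = 22 − -25 = 47.00.
Bearing = atan2(Δeast, Δnorth) mod 360° = 14.32° ≈ 014°.

014°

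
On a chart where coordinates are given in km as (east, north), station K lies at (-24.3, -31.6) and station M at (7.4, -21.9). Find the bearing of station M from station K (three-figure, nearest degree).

073°

Δeast = 7.4 − -24.3 = 31.70; Δnorth = -21.9 − -31.6 = 9.70.
Bearing = atan2(Δeast, Δnorth) mod 360° = 72.99° ≈ 073°.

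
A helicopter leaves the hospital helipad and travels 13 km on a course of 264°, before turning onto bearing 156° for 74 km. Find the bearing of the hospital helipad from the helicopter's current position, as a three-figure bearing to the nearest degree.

Leg 1 (264°, 13 km): east 13 sin 264° = -12.93, north 13 cos 264° = -1.36
Leg 2 (156°, 74 km): east 74 sin 156° = 30.10, north 74 cos 156° = -67.60
Net displacement: 17.17 east, -68.96 north. Direction back to start is (-17.17, 68.96): bearing = atan2(-17.17, 68.96) mod 360° = 346.02° ≈ 346°.

346°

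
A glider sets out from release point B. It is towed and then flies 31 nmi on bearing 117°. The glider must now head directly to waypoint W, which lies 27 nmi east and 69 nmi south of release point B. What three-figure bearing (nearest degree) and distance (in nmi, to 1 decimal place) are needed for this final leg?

Leg 1 (117°, 31 nmi): east 31 sin 117° = 27.62, north 31 cos 117° = -14.07
Current position: (27.62, -14.07). Target: (27, -69). Remaining: Δeast = -0.62, Δnorth = -54.93.
Bearing = atan2(-0.62, -54.93) mod 360° = 180.65°; distance = √((-0.62)² + (-54.93)²) = 54.930 nmi.

181°, 54.9 nmi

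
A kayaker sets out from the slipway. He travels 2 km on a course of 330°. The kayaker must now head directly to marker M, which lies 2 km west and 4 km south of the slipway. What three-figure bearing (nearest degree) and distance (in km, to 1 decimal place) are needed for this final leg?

Leg 1 (330°, 2 km): east 2 sin 330° = -1.00, north 2 cos 330° = 1.73
Current position: (-1.00, 1.73). Target: (-2, -4). Remaining: Δeast = -1.00, Δnorth = -5.73.
Bearing = atan2(-1.00, -5.73) mod 360° = 189.90°; distance = √((-1.00)² + (-5.73)²) = 5.819 km.

190°, 5.8 km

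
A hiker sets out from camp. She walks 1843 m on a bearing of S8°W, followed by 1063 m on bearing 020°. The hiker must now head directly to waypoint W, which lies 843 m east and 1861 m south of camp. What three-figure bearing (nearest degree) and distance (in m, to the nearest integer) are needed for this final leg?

145°, 1270 m

Leg 1 (S8°W, 1843 m): east 1843 sin 188° = -256.50, north 1843 cos 188° = -1825.06
Leg 2 (020°, 1063 m): east 1063 sin 20° = 363.57, north 1063 cos 20° = 998.89
Current position: (107.07, -826.17). Target: (843, -1861). Remaining: Δeast = 735.93, Δnorth = -1034.83.
Bearing = atan2(735.93, -1034.83) mod 360° = 144.58°; distance = √((735.93)² + (-1034.83)²) = 1269.828 m.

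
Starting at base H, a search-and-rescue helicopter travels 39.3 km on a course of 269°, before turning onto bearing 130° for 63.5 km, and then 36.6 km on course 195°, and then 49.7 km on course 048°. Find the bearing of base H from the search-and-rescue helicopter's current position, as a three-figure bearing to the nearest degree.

Leg 1 (269°, 39.3 km): east 39.3 sin 269° = -39.29, north 39.3 cos 269° = -0.69
Leg 2 (130°, 63.5 km): east 63.5 sin 130° = 48.64, north 63.5 cos 130° = -40.82
Leg 3 (195°, 36.6 km): east 36.6 sin 195° = -9.47, north 36.6 cos 195° = -35.35
Leg 4 (048°, 49.7 km): east 49.7 sin 48° = 36.93, north 49.7 cos 48° = 33.26
Net displacement: 36.81 east, -43.60 north. Direction back to start is (-36.81, 43.60): bearing = atan2(-36.81, 43.60) mod 360° = 319.83° ≈ 320°.

320°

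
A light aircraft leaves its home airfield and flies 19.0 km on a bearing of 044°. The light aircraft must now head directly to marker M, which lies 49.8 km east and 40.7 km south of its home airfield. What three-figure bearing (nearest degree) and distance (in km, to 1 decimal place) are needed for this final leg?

146°, 65.5 km

Leg 1 (044°, 19.0 km): east 19.0 sin 44° = 13.20, north 19.0 cos 44° = 13.67
Current position: (13.20, 13.67). Target: (49.8, -40.7). Remaining: Δeast = 36.60, Δnorth = -54.37.
Bearing = atan2(36.60, -54.37) mod 360° = 146.05°; distance = √((36.60)² + (-54.37)²) = 65.540 km.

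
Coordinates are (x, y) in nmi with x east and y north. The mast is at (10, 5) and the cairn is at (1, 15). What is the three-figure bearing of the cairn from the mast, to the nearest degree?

318°

Δeast = 1 − 10 = -9.00; Δnorth = 15 − 5 = 10.00.
Bearing = atan2(Δeast, Δnorth) mod 360° = 318.01° ≈ 318°.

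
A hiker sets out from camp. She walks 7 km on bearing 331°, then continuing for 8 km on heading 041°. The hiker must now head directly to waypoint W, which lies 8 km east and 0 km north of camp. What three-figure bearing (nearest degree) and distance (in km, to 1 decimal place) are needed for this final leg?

Leg 1 (331°, 7 km): east 7 sin 331° = -3.39, north 7 cos 331° = 6.12
Leg 2 (041°, 8 km): east 8 sin 41° = 5.25, north 8 cos 41° = 6.04
Current position: (1.85, 12.16). Target: (8, 0). Remaining: Δeast = 6.15, Δnorth = -12.16.
Bearing = atan2(6.15, -12.16) mod 360° = 153.19°; distance = √((6.15)² + (-12.16)²) = 13.625 km.

153°, 13.6 km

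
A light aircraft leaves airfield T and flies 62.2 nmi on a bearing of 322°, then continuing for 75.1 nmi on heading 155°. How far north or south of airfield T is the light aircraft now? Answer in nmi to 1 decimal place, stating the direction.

19.0 nmi south

Leg 1 (322°, 62.2 nmi): east 62.2 sin 322° = -38.29, north 62.2 cos 322° = 49.01
Leg 2 (155°, 75.1 nmi): east 75.1 sin 155° = 31.74, north 75.1 cos 155° = -68.06
Net north component: -19.05 nmi.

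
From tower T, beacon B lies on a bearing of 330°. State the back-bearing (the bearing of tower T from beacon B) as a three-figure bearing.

Back-bearing = 330° − 180° = 150°.

150°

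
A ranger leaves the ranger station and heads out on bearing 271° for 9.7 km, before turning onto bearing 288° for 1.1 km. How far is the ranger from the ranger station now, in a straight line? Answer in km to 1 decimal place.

Leg 1 (271°, 9.7 km): east 9.7 sin 271° = -9.70, north 9.7 cos 271° = 0.17
Leg 2 (288°, 1.1 km): east 1.1 sin 288° = -1.05, north 1.1 cos 288° = 0.34
Net: -10.74 east, 0.51 north. Distance = √((-10.74)² + (0.51)²) = 10.757 km.

10.8 km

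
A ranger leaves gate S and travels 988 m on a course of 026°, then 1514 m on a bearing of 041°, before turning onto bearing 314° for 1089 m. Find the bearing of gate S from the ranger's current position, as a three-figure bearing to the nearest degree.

Leg 1 (026°, 988 m): east 988 sin 26° = 433.11, north 988 cos 26° = 888.01
Leg 2 (041°, 1514 m): east 1514 sin 41° = 993.27, north 1514 cos 41° = 1142.63
Leg 3 (314°, 1089 m): east 1089 sin 314° = -783.36, north 1089 cos 314° = 756.48
Net displacement: 643.02 east, 2787.12 north. Direction back to start is (-643.02, -2787.12): bearing = atan2(-643.02, -2787.12) mod 360° = 192.99° ≈ 193°.

193°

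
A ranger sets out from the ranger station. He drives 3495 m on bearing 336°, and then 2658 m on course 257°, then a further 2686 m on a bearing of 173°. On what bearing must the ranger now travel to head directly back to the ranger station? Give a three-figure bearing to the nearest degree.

Leg 1 (336°, 3495 m): east 3495 sin 336° = -1421.54, north 3495 cos 336° = 3192.84
Leg 2 (257°, 2658 m): east 2658 sin 257° = -2589.88, north 2658 cos 257° = -597.92
Leg 3 (173°, 2686 m): east 2686 sin 173° = 327.34, north 2686 cos 173° = -2665.98
Net displacement: -3684.08 east, -71.06 north. Direction back to start is (3684.08, 71.06): bearing = atan2(3684.08, 71.06) mod 360° = 88.90° ≈ 089°.

089°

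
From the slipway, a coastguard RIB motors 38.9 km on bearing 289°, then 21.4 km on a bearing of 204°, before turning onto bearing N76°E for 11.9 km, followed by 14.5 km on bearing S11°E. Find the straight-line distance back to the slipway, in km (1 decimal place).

36.1 km

Leg 1 (289°, 38.9 km): east 38.9 sin 289° = -36.78, north 38.9 cos 289° = 12.66
Leg 2 (204°, 21.4 km): east 21.4 sin 204° = -8.70, north 21.4 cos 204° = -19.55
Leg 3 (N76°E, 11.9 km): east 11.9 sin 76° = 11.55, north 11.9 cos 76° = 2.88
Leg 4 (S11°E, 14.5 km): east 14.5 sin 169° = 2.77, north 14.5 cos 169° = -14.23
Net: -31.17 east, -18.24 north. Distance = √((-31.17)² + (-18.24)²) = 36.116 km.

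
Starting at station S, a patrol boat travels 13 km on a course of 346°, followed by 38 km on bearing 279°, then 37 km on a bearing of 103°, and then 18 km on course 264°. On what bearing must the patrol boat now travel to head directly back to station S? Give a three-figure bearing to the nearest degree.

Leg 1 (346°, 13 km): east 13 sin 346° = -3.14, north 13 cos 346° = 12.61
Leg 2 (279°, 38 km): east 38 sin 279° = -37.53, north 38 cos 279° = 5.94
Leg 3 (103°, 37 km): east 37 sin 103° = 36.05, north 37 cos 103° = -8.32
Leg 4 (264°, 18 km): east 18 sin 264° = -17.90, north 18 cos 264° = -1.88
Net displacement: -22.53 east, 8.35 north. Direction back to start is (22.53, -8.35): bearing = atan2(22.53, -8.35) mod 360° = 110.35° ≈ 110°.

110°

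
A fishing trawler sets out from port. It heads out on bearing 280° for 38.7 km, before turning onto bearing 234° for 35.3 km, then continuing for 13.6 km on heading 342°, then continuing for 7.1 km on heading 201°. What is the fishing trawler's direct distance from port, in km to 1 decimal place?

73.8 km

Leg 1 (280°, 38.7 km): east 38.7 sin 280° = -38.11, north 38.7 cos 280° = 6.72
Leg 2 (234°, 35.3 km): east 35.3 sin 234° = -28.56, north 35.3 cos 234° = -20.75
Leg 3 (342°, 13.6 km): east 13.6 sin 342° = -4.20, north 13.6 cos 342° = 12.93
Leg 4 (201°, 7.1 km): east 7.1 sin 201° = -2.54, north 7.1 cos 201° = -6.63
Net: -73.42 east, -7.72 north. Distance = √((-73.42)² + (-7.72)²) = 73.822 km.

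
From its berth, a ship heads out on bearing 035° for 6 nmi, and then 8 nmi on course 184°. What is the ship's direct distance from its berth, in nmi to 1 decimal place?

Leg 1 (035°, 6 nmi): east 6 sin 35° = 3.44, north 6 cos 35° = 4.91
Leg 2 (184°, 8 nmi): east 8 sin 184° = -0.56, north 8 cos 184° = -7.98
Net: 2.88 east, -3.07 north. Distance = √((2.88)² + (-3.07)²) = 4.209 nmi.

4.2 nmi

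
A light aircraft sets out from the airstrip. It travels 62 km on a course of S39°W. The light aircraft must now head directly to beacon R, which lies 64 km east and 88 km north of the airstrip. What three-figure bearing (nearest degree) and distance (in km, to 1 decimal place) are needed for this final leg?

037°, 170.8 km

Leg 1 (S39°W, 62 km): east 62 sin 219° = -39.02, north 62 cos 219° = -48.18
Current position: (-39.02, -48.18). Target: (64, 88). Remaining: Δeast = 103.02, Δnorth = 136.18.
Bearing = atan2(103.02, 136.18) mod 360° = 37.11°; distance = √((103.02)² + (136.18)²) = 170.759 km.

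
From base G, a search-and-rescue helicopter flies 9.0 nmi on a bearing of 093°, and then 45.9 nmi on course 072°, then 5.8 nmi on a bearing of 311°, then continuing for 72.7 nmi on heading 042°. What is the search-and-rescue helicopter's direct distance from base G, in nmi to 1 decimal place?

Leg 1 (093°, 9.0 nmi): east 9.0 sin 93° = 8.99, north 9.0 cos 93° = -0.47
Leg 2 (072°, 45.9 nmi): east 45.9 sin 72° = 43.65, north 45.9 cos 72° = 14.18
Leg 3 (311°, 5.8 nmi): east 5.8 sin 311° = -4.38, north 5.8 cos 311° = 3.81
Leg 4 (042°, 72.7 nmi): east 72.7 sin 42° = 48.65, north 72.7 cos 42° = 54.03
Net: 96.91 east, 71.54 north. Distance = √((96.91)² + (71.54)²) = 120.458 nmi.

120.5 nmi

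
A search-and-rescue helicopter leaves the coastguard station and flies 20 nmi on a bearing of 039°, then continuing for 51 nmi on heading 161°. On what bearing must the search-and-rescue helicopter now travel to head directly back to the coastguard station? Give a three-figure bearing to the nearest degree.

318°

Leg 1 (039°, 20 nmi): east 20 sin 39° = 12.59, north 20 cos 39° = 15.54
Leg 2 (161°, 51 nmi): east 51 sin 161° = 16.60, north 51 cos 161° = -48.22
Net displacement: 29.19 east, -32.68 north. Direction back to start is (-29.19, 32.68): bearing = atan2(-29.19, 32.68) mod 360° = 318.23° ≈ 318°.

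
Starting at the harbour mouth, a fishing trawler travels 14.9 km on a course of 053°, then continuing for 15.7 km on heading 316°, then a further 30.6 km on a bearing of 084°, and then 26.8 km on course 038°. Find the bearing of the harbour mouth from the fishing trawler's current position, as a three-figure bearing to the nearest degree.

Leg 1 (053°, 14.9 km): east 14.9 sin 53° = 11.90, north 14.9 cos 53° = 8.97
Leg 2 (316°, 15.7 km): east 15.7 sin 316° = -10.91, north 15.7 cos 316° = 11.29
Leg 3 (084°, 30.6 km): east 30.6 sin 84° = 30.43, north 30.6 cos 84° = 3.20
Leg 4 (038°, 26.8 km): east 26.8 sin 38° = 16.50, north 26.8 cos 38° = 21.12
Net displacement: 47.93 east, 44.58 north. Direction back to start is (-47.93, -44.58): bearing = atan2(-47.93, -44.58) mod 360° = 227.07° ≈ 227°.

227°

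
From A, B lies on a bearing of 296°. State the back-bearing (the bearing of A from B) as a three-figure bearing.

116°

Back-bearing = 296° − 180° = 116°.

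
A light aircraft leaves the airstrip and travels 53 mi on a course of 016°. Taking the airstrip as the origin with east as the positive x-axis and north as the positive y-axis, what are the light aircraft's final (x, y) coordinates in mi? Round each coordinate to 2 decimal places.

Leg 1 (016°, 53 mi): east 53 sin 16° = 14.61, north 53 cos 16° = 50.95
Summing: 14.61 mi east, 50.95 mi north → (14.61, 50.95).

(14.61, 50.95)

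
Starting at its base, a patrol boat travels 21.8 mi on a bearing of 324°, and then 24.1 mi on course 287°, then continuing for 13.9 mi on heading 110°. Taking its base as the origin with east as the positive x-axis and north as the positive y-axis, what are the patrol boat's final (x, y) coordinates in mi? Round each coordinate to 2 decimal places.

Leg 1 (324°, 21.8 mi): east 21.8 sin 324° = -12.81, north 21.8 cos 324° = 17.64
Leg 2 (287°, 24.1 mi): east 24.1 sin 287° = -23.05, north 24.1 cos 287° = 7.05
Leg 3 (110°, 13.9 mi): east 13.9 sin 110° = 13.06, north 13.9 cos 110° = -4.75
Summing: -22.80 mi east, 19.93 mi north → (-22.80, 19.93).

(-22.80, 19.93)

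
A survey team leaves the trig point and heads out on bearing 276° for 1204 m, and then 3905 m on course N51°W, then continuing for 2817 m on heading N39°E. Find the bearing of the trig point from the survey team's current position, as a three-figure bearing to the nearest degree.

153°

Leg 1 (276°, 1204 m): east 1204 sin 276° = -1197.40, north 1204 cos 276° = 125.85
Leg 2 (N51°W, 3905 m): east 3905 sin 309° = -3034.75, north 3905 cos 309° = 2457.50
Leg 3 (N39°E, 2817 m): east 2817 sin 39° = 1772.80, north 2817 cos 39° = 2189.22
Net displacement: -2459.36 east, 4772.57 north. Direction back to start is (2459.36, -4772.57): bearing = atan2(2459.36, -4772.57) mod 360° = 152.74° ≈ 153°.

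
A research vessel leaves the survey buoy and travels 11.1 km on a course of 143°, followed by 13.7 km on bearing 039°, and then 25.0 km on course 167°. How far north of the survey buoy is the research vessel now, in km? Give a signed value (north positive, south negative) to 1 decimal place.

Leg 1 (143°, 11.1 km): east 11.1 sin 143° = 6.68, north 11.1 cos 143° = -8.86
Leg 2 (039°, 13.7 km): east 13.7 sin 39° = 8.62, north 13.7 cos 39° = 10.65
Leg 3 (167°, 25.0 km): east 25.0 sin 167° = 5.62, north 25.0 cos 167° = -24.36
Net north component: -22.58 km.

-22.6 km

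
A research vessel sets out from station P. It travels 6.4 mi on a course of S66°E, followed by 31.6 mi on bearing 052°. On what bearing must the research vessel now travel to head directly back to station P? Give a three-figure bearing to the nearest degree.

Leg 1 (S66°E, 6.4 mi): east 6.4 sin 114° = 5.85, north 6.4 cos 114° = -2.60
Leg 2 (052°, 31.6 mi): east 31.6 sin 52° = 24.90, north 31.6 cos 52° = 19.45
Net displacement: 30.75 east, 16.85 north. Direction back to start is (-30.75, -16.85): bearing = atan2(-30.75, -16.85) mod 360° = 241.27° ≈ 241°.

241°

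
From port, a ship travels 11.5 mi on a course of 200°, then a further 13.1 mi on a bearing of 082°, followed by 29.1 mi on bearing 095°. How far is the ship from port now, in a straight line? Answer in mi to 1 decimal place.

Leg 1 (200°, 11.5 mi): east 11.5 sin 200° = -3.93, north 11.5 cos 200° = -10.81
Leg 2 (082°, 13.1 mi): east 13.1 sin 82° = 12.97, north 13.1 cos 82° = 1.82
Leg 3 (095°, 29.1 mi): east 29.1 sin 95° = 28.99, north 29.1 cos 95° = -2.54
Net: 38.03 east, -11.52 north. Distance = √((38.03)² + (-11.52)²) = 39.735 mi.

39.7 mi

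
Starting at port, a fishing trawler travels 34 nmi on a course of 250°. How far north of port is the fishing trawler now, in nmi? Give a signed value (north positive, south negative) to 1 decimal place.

-11.6 nmi

Leg 1 (250°, 34 nmi): east 34 sin 250° = -31.95, north 34 cos 250° = -11.63
Net north component: -11.63 nmi.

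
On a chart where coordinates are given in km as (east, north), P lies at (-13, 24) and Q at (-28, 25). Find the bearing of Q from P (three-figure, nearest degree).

Δeast = -28 − -13 = -15.00; Δnorth = 25 − 24 = 1.00.
Bearing = atan2(Δeast, Δnorth) mod 360° = 273.81° ≈ 274°.

274°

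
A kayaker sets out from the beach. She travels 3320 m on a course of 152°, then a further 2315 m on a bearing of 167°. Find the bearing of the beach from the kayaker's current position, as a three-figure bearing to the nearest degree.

Leg 1 (152°, 3320 m): east 3320 sin 152° = 1558.65, north 3320 cos 152° = -2931.39
Leg 2 (167°, 2315 m): east 2315 sin 167° = 520.76, north 2315 cos 167° = -2255.67
Net displacement: 2079.41 east, -5187.05 north. Direction back to start is (-2079.41, 5187.05): bearing = atan2(-2079.41, 5187.05) mod 360° = 338.15° ≈ 338°.

338°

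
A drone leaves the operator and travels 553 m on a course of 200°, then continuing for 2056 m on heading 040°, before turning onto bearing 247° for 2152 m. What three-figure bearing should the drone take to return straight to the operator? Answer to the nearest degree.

Leg 1 (200°, 553 m): east 553 sin 200° = -189.14, north 553 cos 200° = -519.65
Leg 2 (040°, 2056 m): east 2056 sin 40° = 1321.57, north 2056 cos 40° = 1574.99
Leg 3 (247°, 2152 m): east 2152 sin 247° = -1980.93, north 2152 cos 247° = -840.85
Net displacement: -848.49 east, 214.48 north. Direction back to start is (848.49, -214.48): bearing = atan2(848.49, -214.48) mod 360° = 104.19° ≈ 104°.

104°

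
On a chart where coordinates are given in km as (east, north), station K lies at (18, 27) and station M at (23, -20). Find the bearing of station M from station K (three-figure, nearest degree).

174°

Δeast = 23 − 18 = 5.00; Δnorth = -20 − 27 = -47.00.
Bearing = atan2(Δeast, Δnorth) mod 360° = 173.93° ≈ 174°.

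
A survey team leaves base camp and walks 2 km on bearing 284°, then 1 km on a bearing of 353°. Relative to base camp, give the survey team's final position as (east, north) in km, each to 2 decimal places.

(-2.06, 1.48)

Leg 1 (284°, 2 km): east 2 sin 284° = -1.94, north 2 cos 284° = 0.48
Leg 2 (353°, 1 km): east 1 sin 353° = -0.12, north 1 cos 353° = 0.99
Summing: -2.06 km east, 1.48 km north → (-2.06, 1.48).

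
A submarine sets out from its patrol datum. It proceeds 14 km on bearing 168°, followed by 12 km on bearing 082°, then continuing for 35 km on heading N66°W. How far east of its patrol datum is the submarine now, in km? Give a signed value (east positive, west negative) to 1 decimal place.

-17.2 km

Leg 1 (168°, 14 km): east 14 sin 168° = 2.91, north 14 cos 168° = -13.69
Leg 2 (082°, 12 km): east 12 sin 82° = 11.88, north 12 cos 82° = 1.67
Leg 3 (N66°W, 35 km): east 35 sin 294° = -31.97, north 35 cos 294° = 14.24
Net east component: -17.18 km.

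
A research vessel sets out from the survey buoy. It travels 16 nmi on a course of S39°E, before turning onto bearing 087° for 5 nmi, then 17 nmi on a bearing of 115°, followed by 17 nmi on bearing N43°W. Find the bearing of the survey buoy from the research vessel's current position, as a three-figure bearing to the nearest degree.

290°

Leg 1 (S39°E, 16 nmi): east 16 sin 141° = 10.07, north 16 cos 141° = -12.43
Leg 2 (087°, 5 nmi): east 5 sin 87° = 4.99, north 5 cos 87° = 0.26
Leg 3 (115°, 17 nmi): east 17 sin 115° = 15.41, north 17 cos 115° = -7.18
Leg 4 (N43°W, 17 nmi): east 17 sin 317° = -11.59, north 17 cos 317° = 12.43
Net displacement: 18.88 east, -6.92 north. Direction back to start is (-18.88, 6.92): bearing = atan2(-18.88, 6.92) mod 360° = 290.14° ≈ 290°.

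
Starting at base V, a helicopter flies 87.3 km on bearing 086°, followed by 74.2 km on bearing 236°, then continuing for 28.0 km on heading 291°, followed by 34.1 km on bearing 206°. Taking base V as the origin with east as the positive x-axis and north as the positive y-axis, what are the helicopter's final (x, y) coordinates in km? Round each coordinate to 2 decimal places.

Leg 1 (086°, 87.3 km): east 87.3 sin 86° = 87.09, north 87.3 cos 86° = 6.09
Leg 2 (236°, 74.2 km): east 74.2 sin 236° = -61.51, north 74.2 cos 236° = -41.49
Leg 3 (291°, 28.0 km): east 28.0 sin 291° = -26.14, north 28.0 cos 291° = 10.03
Leg 4 (206°, 34.1 km): east 34.1 sin 206° = -14.95, north 34.1 cos 206° = -30.65
Summing: -15.52 km east, -56.02 km north → (-15.52, -56.02).

(-15.52, -56.02)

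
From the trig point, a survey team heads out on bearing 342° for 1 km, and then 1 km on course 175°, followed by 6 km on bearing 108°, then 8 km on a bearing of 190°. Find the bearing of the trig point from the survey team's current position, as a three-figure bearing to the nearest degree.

Leg 1 (342°, 1 km): east 1 sin 342° = -0.31, north 1 cos 342° = 0.95
Leg 2 (175°, 1 km): east 1 sin 175° = 0.09, north 1 cos 175° = -1.00
Leg 3 (108°, 6 km): east 6 sin 108° = 5.71, north 6 cos 108° = -1.85
Leg 4 (190°, 8 km): east 8 sin 190° = -1.39, north 8 cos 190° = -7.88
Net displacement: 4.10 east, -9.78 north. Direction back to start is (-4.10, 9.78): bearing = atan2(-4.10, 9.78) mod 360° = 337.27° ≈ 337°.

337°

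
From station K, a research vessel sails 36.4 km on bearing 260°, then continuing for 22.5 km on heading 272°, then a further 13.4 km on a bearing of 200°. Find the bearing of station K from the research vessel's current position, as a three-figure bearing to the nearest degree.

Leg 1 (260°, 36.4 km): east 36.4 sin 260° = -35.85, north 36.4 cos 260° = -6.32
Leg 2 (272°, 22.5 km): east 22.5 sin 272° = -22.49, north 22.5 cos 272° = 0.79
Leg 3 (200°, 13.4 km): east 13.4 sin 200° = -4.58, north 13.4 cos 200° = -12.59
Net displacement: -62.92 east, -18.13 north. Direction back to start is (62.92, 18.13): bearing = atan2(62.92, 18.13) mod 360° = 73.93° ≈ 074°.

074°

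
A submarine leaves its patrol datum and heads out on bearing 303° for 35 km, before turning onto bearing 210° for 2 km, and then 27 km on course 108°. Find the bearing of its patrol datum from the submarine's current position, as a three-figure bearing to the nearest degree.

153°

Leg 1 (303°, 35 km): east 35 sin 303° = -29.35, north 35 cos 303° = 19.06
Leg 2 (210°, 2 km): east 2 sin 210° = -1.00, north 2 cos 210° = -1.73
Leg 3 (108°, 27 km): east 27 sin 108° = 25.68, north 27 cos 108° = -8.34
Net displacement: -4.67 east, 8.99 north. Direction back to start is (4.67, -8.99): bearing = atan2(4.67, -8.99) mod 360° = 152.52° ≈ 153°.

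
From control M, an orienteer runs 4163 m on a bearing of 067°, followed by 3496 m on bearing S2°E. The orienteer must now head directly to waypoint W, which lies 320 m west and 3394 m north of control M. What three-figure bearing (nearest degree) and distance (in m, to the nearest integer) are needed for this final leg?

Leg 1 (067°, 4163 m): east 4163 sin 67° = 3832.06, north 4163 cos 67° = 1626.61
Leg 2 (S2°E, 3496 m): east 3496 sin 178° = 122.01, north 3496 cos 178° = -3493.87
Current position: (3954.07, -1867.26). Target: (-320, 3394). Remaining: Δeast = -4274.07, Δnorth = 5261.26.
Bearing = atan2(-4274.07, 5261.26) mod 360° = 320.91°; distance = √((-4274.07)² + (5261.26)²) = 6778.532 m.

321°, 6779 m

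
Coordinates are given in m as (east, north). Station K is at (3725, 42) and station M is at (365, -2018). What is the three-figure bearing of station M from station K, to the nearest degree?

238°

Δeast = 365 − 3725 = -3360.00; Δnorth = -2018 − 42 = -2060.00.
Bearing = atan2(Δeast, Δnorth) mod 360° = 238.49° ≈ 238°.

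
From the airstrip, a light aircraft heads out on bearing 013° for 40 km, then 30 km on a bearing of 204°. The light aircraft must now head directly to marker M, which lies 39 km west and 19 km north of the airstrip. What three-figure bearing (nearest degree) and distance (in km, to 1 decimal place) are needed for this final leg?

Leg 1 (013°, 40 km): east 40 sin 13° = 9.00, north 40 cos 13° = 38.97
Leg 2 (204°, 30 km): east 30 sin 204° = -12.20, north 30 cos 204° = -27.41
Current position: (-3.20, 11.57). Target: (-39, 19). Remaining: Δeast = -35.80, Δnorth = 7.43.
Bearing = atan2(-35.80, 7.43) mod 360° = 281.73°; distance = √((-35.80)² + (7.43)²) = 36.559 km.

282°, 36.6 km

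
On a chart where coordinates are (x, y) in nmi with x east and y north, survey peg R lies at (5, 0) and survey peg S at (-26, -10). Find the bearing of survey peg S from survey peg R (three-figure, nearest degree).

252°

Δeast = -26 − 5 = -31.00; Δnorth = -10 − 0 = -10.00.
Bearing = atan2(Δeast, Δnorth) mod 360° = 252.12° ≈ 252°.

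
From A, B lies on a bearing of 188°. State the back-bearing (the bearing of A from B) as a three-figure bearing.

008°

Back-bearing = 188° − 180° = 008°.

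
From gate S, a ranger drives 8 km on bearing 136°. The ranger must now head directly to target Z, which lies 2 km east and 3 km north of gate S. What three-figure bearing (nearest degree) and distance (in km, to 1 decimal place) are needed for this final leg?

338°, 9.4 km

Leg 1 (136°, 8 km): east 8 sin 136° = 5.56, north 8 cos 136° = -5.75
Current position: (5.56, -5.75). Target: (2, 3). Remaining: Δeast = -3.56, Δnorth = 8.75.
Bearing = atan2(-3.56, 8.75) mod 360° = 337.89°; distance = √((-3.56)² + (8.75)²) = 9.450 km.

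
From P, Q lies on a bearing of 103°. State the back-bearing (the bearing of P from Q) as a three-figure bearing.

283°

Back-bearing = 103° + 180° = 283°.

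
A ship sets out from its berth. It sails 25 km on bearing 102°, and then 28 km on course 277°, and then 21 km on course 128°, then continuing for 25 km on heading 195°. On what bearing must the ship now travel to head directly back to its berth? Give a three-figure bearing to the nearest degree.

350°

Leg 1 (102°, 25 km): east 25 sin 102° = 24.45, north 25 cos 102° = -5.20
Leg 2 (277°, 28 km): east 28 sin 277° = -27.79, north 28 cos 277° = 3.41
Leg 3 (128°, 21 km): east 21 sin 128° = 16.55, north 21 cos 128° = -12.93
Leg 4 (195°, 25 km): east 25 sin 195° = -6.47, north 25 cos 195° = -24.15
Net displacement: 6.74 east, -38.86 north. Direction back to start is (-6.74, 38.86): bearing = atan2(-6.74, 38.86) mod 360° = 350.16° ≈ 350°.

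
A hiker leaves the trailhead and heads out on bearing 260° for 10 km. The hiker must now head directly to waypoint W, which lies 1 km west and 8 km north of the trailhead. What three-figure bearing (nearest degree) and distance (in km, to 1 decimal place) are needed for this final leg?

Leg 1 (260°, 10 km): east 10 sin 260° = -9.85, north 10 cos 260° = -1.74
Current position: (-9.85, -1.74). Target: (-1, 8). Remaining: Δeast = 8.85, Δnorth = 9.74.
Bearing = atan2(8.85, 9.74) mod 360° = 42.26°; distance = √((8.85)² + (9.74)²) = 13.156 km.

042°, 13.2 km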